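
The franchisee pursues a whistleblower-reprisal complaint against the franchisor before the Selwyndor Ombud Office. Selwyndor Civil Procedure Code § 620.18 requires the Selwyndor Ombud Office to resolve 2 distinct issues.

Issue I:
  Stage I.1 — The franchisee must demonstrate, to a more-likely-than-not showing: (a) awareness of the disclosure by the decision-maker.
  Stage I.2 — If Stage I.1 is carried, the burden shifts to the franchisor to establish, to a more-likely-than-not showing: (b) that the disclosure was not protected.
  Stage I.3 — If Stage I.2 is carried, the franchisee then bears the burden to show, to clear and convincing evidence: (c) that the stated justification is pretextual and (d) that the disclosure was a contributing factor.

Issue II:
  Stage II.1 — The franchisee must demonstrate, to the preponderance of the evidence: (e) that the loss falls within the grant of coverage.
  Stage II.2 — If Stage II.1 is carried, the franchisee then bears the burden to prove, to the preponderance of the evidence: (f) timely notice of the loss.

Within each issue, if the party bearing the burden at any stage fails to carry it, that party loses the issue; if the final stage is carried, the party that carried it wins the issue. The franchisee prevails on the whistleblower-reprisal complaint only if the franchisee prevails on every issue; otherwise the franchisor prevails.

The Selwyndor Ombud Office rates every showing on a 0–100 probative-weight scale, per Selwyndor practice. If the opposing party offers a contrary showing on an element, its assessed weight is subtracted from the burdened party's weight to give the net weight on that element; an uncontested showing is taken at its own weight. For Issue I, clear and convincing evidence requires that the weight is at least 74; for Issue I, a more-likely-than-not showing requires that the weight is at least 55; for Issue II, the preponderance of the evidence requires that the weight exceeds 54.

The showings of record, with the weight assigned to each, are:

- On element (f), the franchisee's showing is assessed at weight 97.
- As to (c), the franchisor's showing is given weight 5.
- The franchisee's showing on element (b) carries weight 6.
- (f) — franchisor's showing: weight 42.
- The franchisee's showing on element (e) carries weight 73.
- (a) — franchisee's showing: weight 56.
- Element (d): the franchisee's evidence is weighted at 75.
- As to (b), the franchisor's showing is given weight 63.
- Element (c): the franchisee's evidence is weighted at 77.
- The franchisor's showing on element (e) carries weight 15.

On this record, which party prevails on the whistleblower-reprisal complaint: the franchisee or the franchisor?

franchisor

— Issue I —
Stage I.1 (franchisee, a more-likely-than-not showing, weight is at least 55): (a) 56 ≥ 55 — meets.
  All elements met. The burden passes to the franchisor.
Stage I.2 (franchisor, a more-likely-than-not showing, weight is at least 55): (b) net 63−6=57 ≥ 55 — meets.
  Stage I.2 is satisfied; the onus moves to the franchisee.
Stage I.3 (franchisee, clear and convincing evidence, weight is at least 74): (c) net 77−5=72 < 74 — fails; (d) 75 ≥ 74 — meets.
  Not every element is met, so the franchisee fails to carry Stage I.3.
So the franchisor prevails on this issue.
— Issue II —
At Stage II.1 the franchisee must meet the preponderance of the evidence (weight exceeds 54): on (e) the weight is 73 less the opposing 15 gives net 58, > 54, so (e) meets the standard.
  Stage II.1 is satisfied; the franchisee continues to bear the burden.
At Stage II.2 the franchisee must meet the preponderance of the evidence (weight exceeds 54): on (f) the weight is 97 less the opposing 42 gives net 55, > 54, so (f) meets the standard.
  The franchisee carries the last stage.
All stages carried — the franchisee prevails on this issue.
Per-issue: Issue I → franchisor; Issue II → franchisee. The franchisee must prevail on every issue; overall, the franchisor prevails.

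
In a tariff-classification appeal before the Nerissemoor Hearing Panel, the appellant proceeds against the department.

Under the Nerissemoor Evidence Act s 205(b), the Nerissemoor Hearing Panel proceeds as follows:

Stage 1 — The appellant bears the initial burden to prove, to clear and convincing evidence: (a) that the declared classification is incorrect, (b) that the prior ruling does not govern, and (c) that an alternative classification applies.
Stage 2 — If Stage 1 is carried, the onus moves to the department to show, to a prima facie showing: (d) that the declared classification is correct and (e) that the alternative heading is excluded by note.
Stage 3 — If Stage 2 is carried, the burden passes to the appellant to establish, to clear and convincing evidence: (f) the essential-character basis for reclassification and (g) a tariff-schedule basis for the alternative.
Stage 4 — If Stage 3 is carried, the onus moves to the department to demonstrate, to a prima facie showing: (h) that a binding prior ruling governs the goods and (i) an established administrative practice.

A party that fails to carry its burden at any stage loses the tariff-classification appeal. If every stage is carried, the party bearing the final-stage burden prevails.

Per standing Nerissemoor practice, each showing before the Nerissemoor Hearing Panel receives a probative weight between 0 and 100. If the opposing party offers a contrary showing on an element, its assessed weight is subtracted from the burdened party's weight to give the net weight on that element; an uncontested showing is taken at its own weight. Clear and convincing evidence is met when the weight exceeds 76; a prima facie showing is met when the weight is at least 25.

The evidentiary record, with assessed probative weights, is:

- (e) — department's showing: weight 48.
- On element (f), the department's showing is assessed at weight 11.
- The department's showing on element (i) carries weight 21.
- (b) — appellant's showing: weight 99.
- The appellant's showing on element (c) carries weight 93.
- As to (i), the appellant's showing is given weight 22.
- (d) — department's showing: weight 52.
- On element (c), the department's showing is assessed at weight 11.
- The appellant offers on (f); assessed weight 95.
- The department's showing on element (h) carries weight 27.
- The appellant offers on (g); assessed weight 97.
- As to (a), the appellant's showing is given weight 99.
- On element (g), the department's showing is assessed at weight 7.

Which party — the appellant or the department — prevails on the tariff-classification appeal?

appellant

At Stage 1 the appellant must meet clear and convincing evidence (weight exceeds 76): on (a) the weight is 99, > 76, so (a) meets the standard; on (b) the weight is 99, > 76, so (b) meets the standard; on (c) the weight is 93 less the opposing 11 gives net 82, > 76, so (c) meets the standard.
  Stage 1 carried; the burden shifts to the department.
At Stage 2 the department must meet a prima facie showing (weight is at least 25): on (d) the weight is 52, which does reach 25, so (d) meets the standard; on (e) the weight is 48, which does reach 25, so (e) meets the standard.
  All elements met. The burden passes to the appellant.
At Stage 3 the appellant must meet clear and convincing evidence (weight exceeds 76): on (f) the weight is 95 less the opposing 11 gives net 84, > 76, so (f) meets the standard; on (g) the weight is 97 less the opposing 7 gives net 90, > 76, so (g) meets the standard.
  Stage 3 carried; the burden shifts to the department.
At Stage 4 the department must meet a prima facie showing (weight is at least 25): on (h) the weight is 27, which does reach 25, so (h) meets the standard; on (i) the weight is 21 less the opposing 22 gives net -1, which does not reach 25, so (i) does not meet the standard.
  Stage 4 not carried; the department fails its burden.
So the appellant prevails.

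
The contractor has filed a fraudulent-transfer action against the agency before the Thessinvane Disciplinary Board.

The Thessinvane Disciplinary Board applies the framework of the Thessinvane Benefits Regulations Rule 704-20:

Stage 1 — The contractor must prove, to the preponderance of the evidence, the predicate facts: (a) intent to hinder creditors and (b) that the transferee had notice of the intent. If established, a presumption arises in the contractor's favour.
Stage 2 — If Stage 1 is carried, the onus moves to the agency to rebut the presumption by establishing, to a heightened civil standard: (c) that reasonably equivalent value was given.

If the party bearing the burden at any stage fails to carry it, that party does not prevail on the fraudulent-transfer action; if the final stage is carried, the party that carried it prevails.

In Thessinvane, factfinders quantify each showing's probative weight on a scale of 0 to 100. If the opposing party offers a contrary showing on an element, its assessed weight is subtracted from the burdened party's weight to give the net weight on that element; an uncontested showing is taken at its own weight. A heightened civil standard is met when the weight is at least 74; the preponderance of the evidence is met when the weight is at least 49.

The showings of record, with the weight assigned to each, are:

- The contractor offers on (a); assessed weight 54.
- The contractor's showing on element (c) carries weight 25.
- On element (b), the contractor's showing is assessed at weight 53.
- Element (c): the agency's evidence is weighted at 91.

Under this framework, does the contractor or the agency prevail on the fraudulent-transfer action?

contractor

At Stage 1 the contractor must meet the preponderance of the evidence (weight is at least 49): on (a) the weight is 54, ≥ 49, so (a) meets the standard; on (b) the weight is 53, which does reach 49, so (b) meets the standard.
  Stage 1 carried; the burden shifts to the agency.
At Stage 2 the agency must meet a heightened civil standard (weight is at least 74): on (c) the weight is 91 less the opposing 25 gives net 66, which does not reach 74, so (c) does not meet the standard.
  Not every element is met, so the agency fails to carry Stage 2.
The contractor prevails.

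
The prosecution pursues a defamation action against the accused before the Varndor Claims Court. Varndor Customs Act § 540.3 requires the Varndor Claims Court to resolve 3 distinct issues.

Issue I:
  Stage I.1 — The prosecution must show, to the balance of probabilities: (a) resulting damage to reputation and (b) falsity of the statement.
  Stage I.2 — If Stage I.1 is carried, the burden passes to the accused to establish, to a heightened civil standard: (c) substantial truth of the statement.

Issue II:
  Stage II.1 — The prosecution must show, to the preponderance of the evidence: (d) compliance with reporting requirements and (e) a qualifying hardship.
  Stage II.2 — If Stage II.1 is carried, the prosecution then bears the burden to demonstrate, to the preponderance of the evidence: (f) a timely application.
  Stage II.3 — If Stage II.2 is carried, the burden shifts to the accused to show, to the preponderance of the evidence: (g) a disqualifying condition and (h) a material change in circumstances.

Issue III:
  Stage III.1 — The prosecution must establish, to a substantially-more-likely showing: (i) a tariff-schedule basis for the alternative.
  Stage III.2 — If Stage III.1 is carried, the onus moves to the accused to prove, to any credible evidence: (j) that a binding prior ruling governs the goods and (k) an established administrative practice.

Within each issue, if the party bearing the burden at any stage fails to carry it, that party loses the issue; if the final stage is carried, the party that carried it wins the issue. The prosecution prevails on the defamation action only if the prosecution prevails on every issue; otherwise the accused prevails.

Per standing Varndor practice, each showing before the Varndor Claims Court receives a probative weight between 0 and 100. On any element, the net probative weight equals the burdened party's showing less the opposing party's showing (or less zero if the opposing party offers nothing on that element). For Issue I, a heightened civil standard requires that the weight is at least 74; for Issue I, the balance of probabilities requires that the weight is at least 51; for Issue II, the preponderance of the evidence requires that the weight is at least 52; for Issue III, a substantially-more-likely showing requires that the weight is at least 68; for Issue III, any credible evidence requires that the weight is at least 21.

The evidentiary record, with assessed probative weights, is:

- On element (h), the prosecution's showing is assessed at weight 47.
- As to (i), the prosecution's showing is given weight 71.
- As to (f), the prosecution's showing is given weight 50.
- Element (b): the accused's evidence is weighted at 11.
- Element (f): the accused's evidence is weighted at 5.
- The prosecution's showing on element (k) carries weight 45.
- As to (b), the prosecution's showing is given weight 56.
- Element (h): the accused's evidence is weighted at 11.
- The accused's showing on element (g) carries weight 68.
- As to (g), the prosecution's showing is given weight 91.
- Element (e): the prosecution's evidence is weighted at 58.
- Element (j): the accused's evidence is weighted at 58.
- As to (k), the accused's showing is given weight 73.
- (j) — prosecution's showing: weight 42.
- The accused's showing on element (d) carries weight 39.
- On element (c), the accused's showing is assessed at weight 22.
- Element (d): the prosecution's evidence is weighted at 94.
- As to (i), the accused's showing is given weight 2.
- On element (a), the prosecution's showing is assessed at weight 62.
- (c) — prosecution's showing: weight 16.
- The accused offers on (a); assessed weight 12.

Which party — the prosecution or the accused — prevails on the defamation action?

accused

— Issue I —
At Stage I.1 the prosecution must meet the balance of probabilities (weight is at least 51): on (a) the weight is 62 less the opposing 12 gives net 50, which does not reach 51, so (a) does not meet the standard; on (b) the weight is 56 less the opposing 11 gives net 45, < 51, so (b) does not meet the standard.
  Stage I.1 not carried; the prosecution fails its burden.
The analysis ends at Stage I.1; the accused prevails on this issue.
— Issue II —
Stage II.1 (prosecution, the preponderance of the evidence, weight is at least 52): (d) net 94−39=55 ≥ 52 — meets; (e) 58 ≥ 52 — meets.
  Stage II.1 carried; the burden remains with the prosecution.
Stage II.2 (prosecution, the preponderance of the evidence, weight is at least 52): (f) net 50−5=45 < 52 — fails.
  The prosecution does not carry Stage II.2.
So the accused prevails on this issue.
— Issue III —
Stage III.1 (prosecution, a substantially-more-likely showing, weight is at least 68): (i) net 71−2=69 ≥ 68 — meets.
  All elements met. The burden passes to the accused.
Stage III.2 (accused, any credible evidence, weight is at least 21): (j) net 58−42=16 < 21 — fails; (k) net 73−45=28 ≥ 21 — meets.
  Not every element is met, so the accused fails to carry Stage III.2.
The prosecution prevails on this issue.
Per-issue: Issue I → accused; Issue II → accused; Issue III → prosecution. The prosecution must prevail on every issue; overall, the accused prevails.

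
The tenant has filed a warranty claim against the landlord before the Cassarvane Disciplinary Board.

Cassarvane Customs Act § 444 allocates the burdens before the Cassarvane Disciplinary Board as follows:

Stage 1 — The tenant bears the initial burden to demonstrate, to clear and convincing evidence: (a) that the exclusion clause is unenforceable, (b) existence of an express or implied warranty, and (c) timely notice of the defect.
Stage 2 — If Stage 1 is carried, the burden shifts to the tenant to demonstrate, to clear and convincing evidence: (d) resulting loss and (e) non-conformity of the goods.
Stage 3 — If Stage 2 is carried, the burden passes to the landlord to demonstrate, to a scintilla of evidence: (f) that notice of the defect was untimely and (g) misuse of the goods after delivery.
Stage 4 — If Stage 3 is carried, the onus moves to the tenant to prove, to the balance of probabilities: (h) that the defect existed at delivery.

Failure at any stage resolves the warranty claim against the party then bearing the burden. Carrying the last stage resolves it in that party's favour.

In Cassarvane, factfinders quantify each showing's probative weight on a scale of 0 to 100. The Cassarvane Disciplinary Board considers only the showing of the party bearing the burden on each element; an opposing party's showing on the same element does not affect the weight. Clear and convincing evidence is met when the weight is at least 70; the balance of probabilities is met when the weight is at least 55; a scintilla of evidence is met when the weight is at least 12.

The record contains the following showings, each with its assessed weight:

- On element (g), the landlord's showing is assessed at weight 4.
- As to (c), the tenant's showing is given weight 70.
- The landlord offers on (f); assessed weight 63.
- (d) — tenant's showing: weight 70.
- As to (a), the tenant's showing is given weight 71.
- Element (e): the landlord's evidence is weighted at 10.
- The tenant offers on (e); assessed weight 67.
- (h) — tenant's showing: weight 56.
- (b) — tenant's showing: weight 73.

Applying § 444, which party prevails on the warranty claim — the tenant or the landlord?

landlord

At Stage 1 the tenant must meet clear and convincing evidence (weight is at least 70): on (a) the weight is 71, which does reach 70, so (a) meets the standard; on (b) the weight is 73, which does reach 70, so (b) meets the standard; on (c) the weight is 70, ≥ 70, so (c) meets the standard.
  Stage 1 is satisfied; the tenant continues to bear the burden.
At Stage 2 the tenant must meet clear and convincing evidence (weight is at least 70): on (d) the weight is 70, ≥ 70, so (d) meets the standard; on (e) the weight is 67 (the landlord's 10 is given no effect), which does not reach 70, so (e) does not meet the standard.
  Not every element is met, so the tenant fails to carry Stage 2.
The analysis ends at Stage 2; the landlord prevails.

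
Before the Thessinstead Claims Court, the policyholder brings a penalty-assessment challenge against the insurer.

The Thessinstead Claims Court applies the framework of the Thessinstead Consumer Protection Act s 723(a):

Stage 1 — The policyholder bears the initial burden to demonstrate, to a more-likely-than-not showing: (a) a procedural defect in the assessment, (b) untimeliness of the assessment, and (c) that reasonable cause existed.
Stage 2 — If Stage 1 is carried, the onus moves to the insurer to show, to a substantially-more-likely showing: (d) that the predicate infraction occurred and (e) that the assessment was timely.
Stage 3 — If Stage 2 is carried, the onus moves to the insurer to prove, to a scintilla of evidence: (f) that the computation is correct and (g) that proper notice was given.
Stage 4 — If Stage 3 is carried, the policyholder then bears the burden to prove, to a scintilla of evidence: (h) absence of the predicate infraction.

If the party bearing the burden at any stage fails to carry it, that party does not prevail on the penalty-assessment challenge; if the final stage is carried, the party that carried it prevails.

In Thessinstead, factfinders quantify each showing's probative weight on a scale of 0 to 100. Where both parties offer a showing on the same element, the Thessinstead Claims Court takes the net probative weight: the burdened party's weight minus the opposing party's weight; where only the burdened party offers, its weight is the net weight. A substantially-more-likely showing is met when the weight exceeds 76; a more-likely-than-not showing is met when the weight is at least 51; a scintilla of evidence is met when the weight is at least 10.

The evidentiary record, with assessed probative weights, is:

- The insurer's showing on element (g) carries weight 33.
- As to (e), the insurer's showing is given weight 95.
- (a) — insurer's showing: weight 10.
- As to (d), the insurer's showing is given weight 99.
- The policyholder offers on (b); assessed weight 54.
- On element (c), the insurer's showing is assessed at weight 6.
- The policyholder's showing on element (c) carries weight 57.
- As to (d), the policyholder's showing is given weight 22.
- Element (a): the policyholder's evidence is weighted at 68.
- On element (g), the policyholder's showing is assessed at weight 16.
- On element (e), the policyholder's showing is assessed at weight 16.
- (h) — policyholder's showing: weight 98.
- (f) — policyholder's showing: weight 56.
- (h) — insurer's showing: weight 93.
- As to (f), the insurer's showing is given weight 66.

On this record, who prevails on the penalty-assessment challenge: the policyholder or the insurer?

At Stage 1 the policyholder must meet a more-likely-than-not showing (weight is at least 51): on (a) the weight is 68 less the opposing 10 gives net 58, which does reach 51, so (a) meets the standard; on (b) the weight is 54, ≥ 51, so (b) meets the standard; on (c) the weight is 57 less the opposing 6 gives net 51, which does reach 51, so (c) meets the standard.
  Stage 1 is satisfied; the onus moves to the insurer.
At Stage 2 the insurer must meet a substantially-more-likely showing (weight exceeds 76): on (d) the weight is 99 less the opposing 22 gives net 77, > 76, so (d) meets the standard; on (e) the weight is 95 less the opposing 16 gives net 79, > 76, so (e) meets the standard.
  All elements met. The insurer retains the burden for Stage 3.
At Stage 3 the insurer must meet a scintilla of evidence (weight is at least 10): on (f) the weight is 66 less the opposing 56 gives net 10, ≥ 10, so (f) meets the standard; on (g) the weight is 33 less the opposing 16 gives net 17, which does reach 10, so (g) meets the standard.
  Stage 3 is satisfied; the onus moves to the policyholder.
At Stage 4 the policyholder must meet a scintilla of evidence (weight is at least 10): on (h) the weight is 98 less the opposing 93 gives net 5, < 10, so (h) does not meet the standard.
  Not every element is met, so the policyholder fails to carry Stage 4.
So the insurer prevails.

insurer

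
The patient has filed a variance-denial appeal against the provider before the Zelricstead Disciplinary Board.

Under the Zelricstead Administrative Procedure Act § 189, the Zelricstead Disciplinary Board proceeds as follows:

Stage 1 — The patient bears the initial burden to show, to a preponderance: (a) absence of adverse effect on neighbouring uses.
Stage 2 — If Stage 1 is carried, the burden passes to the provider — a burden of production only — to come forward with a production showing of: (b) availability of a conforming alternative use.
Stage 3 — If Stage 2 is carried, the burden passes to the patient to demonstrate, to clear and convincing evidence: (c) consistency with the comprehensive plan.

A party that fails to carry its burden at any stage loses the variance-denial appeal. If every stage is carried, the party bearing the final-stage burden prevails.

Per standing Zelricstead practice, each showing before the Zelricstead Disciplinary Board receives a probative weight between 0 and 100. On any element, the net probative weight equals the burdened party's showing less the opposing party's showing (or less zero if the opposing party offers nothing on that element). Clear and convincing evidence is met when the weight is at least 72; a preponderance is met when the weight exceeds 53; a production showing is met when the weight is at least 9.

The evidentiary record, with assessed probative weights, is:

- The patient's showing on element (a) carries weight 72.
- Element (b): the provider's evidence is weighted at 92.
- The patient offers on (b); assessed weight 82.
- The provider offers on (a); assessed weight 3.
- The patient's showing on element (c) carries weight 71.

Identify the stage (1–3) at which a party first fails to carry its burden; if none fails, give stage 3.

stage 3

Stage 1 (patient, a preponderance, weight exceeds 53): (a) net 72−3=69 > 53 — meets.
  Stage 1 is satisfied; the onus moves to the provider.
Stage 2 (provider, a production showing, weight is at least 9): (b) net 92−82=10 ≥ 9 — meets.
  Stage 2 carried; the burden shifts to the patient.
Stage 3 (patient, clear and convincing evidence, weight is at least 72): (c) 71 < 72 — fails.
  The patient does not carry Stage 3.
The analysis ends at Stage 3; the provider prevails.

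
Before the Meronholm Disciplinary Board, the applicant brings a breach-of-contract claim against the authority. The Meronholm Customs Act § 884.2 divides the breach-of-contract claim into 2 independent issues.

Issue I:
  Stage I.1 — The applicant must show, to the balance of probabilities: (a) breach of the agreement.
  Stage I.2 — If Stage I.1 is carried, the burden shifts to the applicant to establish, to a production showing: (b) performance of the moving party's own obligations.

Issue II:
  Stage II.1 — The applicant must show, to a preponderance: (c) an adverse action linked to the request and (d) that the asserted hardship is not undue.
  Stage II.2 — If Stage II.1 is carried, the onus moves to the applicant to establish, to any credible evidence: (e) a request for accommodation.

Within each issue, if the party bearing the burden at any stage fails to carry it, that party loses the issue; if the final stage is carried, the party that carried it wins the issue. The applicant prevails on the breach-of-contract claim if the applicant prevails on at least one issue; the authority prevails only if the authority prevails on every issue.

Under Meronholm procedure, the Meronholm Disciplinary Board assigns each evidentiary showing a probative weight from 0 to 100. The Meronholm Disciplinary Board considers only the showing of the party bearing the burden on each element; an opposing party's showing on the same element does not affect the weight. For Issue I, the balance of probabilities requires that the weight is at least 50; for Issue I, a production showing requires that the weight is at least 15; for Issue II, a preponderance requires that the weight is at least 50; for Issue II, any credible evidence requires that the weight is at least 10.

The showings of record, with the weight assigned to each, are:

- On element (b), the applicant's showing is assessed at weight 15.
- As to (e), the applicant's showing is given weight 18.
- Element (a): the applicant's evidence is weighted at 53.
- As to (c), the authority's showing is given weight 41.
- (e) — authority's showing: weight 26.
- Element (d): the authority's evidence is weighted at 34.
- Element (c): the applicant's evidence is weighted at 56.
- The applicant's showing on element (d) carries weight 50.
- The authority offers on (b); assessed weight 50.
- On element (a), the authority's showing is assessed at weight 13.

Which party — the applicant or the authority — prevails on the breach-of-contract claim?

— Issue I —
Stage I.1 (applicant, the balance of probabilities, weight is at least 50): (a) 53 (authority's 13 disregarded) ≥ 50 — meets.
  Stage I.1 is satisfied; the applicant continues to bear the burden.
Stage I.2 (applicant, a production showing, weight is at least 15): (b) 15 (authority's 50 disregarded) ≥ 15 — meets.
  All elements met at the final stage.
Every stage carried; the applicant prevails on this issue.
— Issue II —
At Stage II.1 the applicant must meet a preponderance (weight is at least 50): on (c) the weight is 56 (the authority's 41 is given no effect), which does reach 50, so (c) meets the standard; on (d) the weight is 50 (the authority's 34 is given no effect), ≥ 50, so (d) meets the standard.
  All elements met. The applicant retains the burden for Stage II.2.
At Stage II.2 the applicant must meet any credible evidence (weight is at least 10): on (e) the weight is 18 (the authority's 26 is given no effect), which does reach 10, so (e) meets the standard.
  Stage II.2 carried; the final stage is satisfied.
Every stage carried; the applicant prevails on this issue.
Per-issue: Issue I → applicant; Issue II → applicant. The applicant must prevail on at least one issue; overall, the applicant prevails.

applicant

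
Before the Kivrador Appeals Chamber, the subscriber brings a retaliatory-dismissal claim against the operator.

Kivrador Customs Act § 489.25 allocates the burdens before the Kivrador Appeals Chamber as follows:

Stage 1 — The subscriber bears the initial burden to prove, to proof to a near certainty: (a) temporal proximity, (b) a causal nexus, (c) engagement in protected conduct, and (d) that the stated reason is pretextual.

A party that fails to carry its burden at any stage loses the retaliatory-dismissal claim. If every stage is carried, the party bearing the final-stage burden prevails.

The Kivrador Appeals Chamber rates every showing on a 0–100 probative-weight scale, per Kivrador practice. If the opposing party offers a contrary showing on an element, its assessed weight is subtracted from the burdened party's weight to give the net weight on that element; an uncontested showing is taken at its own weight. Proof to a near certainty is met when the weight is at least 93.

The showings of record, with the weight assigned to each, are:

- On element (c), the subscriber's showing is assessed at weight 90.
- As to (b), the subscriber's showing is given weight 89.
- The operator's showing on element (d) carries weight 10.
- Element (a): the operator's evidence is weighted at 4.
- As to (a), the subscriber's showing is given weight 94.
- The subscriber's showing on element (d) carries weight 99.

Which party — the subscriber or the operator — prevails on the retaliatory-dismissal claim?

Stage 1 — burden on subscriber; standard: proof to a near certainty (weight is at least 93).
    (a): 94 − 4 = 90 < 93 [not met]
    (b): 89 < 93 [not met]
    (c): 90 < 93 [not met]
    (d): 99 − 10 = 89 < 93 [not met]
  Not every element is met, so the subscriber fails to carry Stage 1.
So the operator prevails.

operator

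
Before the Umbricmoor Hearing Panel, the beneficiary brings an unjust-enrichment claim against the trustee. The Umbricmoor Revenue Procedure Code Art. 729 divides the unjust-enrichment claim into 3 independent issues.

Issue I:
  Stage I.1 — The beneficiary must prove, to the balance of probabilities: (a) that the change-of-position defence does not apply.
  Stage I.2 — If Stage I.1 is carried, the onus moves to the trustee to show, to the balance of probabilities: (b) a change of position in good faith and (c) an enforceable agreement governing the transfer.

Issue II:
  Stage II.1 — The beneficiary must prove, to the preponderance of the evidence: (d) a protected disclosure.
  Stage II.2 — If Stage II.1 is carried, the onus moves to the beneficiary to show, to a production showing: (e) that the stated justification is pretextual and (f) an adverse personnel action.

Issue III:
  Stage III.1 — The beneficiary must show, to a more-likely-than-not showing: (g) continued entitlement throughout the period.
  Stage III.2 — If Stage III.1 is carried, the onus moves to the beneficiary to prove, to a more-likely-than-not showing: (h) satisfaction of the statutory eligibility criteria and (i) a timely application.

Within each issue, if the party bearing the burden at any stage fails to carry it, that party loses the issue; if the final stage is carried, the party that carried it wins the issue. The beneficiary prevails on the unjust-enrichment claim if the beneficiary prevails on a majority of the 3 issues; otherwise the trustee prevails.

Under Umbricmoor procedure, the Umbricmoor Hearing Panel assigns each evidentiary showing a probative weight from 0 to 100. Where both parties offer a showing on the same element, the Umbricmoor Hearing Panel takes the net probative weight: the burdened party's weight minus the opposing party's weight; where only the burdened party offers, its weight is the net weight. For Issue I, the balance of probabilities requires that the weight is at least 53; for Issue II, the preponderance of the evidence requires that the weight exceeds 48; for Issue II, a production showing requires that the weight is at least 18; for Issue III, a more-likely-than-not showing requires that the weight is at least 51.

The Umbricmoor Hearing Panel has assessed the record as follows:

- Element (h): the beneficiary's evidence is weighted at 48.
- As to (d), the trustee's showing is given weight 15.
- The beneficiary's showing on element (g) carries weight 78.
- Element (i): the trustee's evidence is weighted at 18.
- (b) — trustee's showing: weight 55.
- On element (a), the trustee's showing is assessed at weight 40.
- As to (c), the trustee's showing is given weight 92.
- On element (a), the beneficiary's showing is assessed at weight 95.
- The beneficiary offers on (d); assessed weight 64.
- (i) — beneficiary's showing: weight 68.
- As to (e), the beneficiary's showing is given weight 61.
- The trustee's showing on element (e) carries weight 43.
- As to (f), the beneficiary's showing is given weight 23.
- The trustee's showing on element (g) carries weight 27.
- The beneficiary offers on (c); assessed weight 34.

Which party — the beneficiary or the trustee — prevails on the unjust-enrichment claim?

trustee

— Issue I —
Stage I.1 (beneficiary, the balance of probabilities, weight is at least 53): (a) net 95−40=55 ≥ 53 — meets.
  Stage I.1 carried; the burden shifts to the trustee.
Stage I.2 (trustee, the balance of probabilities, weight is at least 53): (b) 55 ≥ 53 — meets; (c) net 92−34=58 ≥ 53 — meets.
  Stage I.2 carried; the final stage is satisfied.
With every stage satisfied, the trustee prevails on this issue.
— Issue II —
At Stage II.1 the beneficiary must meet the preponderance of the evidence (weight exceeds 48): on (d) the weight is 64 less the opposing 15 gives net 49, > 48, so (d) meets the standard.
  All elements met. The beneficiary retains the burden for Stage II.2.
At Stage II.2 the beneficiary must meet a production showing (weight is at least 18): on (e) the weight is 61 less the opposing 43 gives net 18, which does reach 18, so (e) meets the standard; on (f) the weight is 23, which does reach 18, so (f) meets the standard.
  The beneficiary carries the last stage.
Every stage carried; the beneficiary prevails on this issue.
— Issue III —
Stage III.1 (beneficiary, a more-likely-than-not showing, weight is at least 51): (g) net 78−27=51 ≥ 51 — meets.
  Stage III.1 is satisfied; the beneficiary continues to bear the burden.
Stage III.2 (beneficiary, a more-likely-than-not showing, weight is at least 51): (h) 48 < 51 — fails; (i) net 68−18=50 < 51 — fails.
  Not every element is met, so the beneficiary fails to carry Stage III.2.
The trustee prevails on this issue.
Per-issue: Issue I → trustee; Issue II → beneficiary; Issue III → trustee. The beneficiary must prevail on a majority of issues; overall, the trustee prevails.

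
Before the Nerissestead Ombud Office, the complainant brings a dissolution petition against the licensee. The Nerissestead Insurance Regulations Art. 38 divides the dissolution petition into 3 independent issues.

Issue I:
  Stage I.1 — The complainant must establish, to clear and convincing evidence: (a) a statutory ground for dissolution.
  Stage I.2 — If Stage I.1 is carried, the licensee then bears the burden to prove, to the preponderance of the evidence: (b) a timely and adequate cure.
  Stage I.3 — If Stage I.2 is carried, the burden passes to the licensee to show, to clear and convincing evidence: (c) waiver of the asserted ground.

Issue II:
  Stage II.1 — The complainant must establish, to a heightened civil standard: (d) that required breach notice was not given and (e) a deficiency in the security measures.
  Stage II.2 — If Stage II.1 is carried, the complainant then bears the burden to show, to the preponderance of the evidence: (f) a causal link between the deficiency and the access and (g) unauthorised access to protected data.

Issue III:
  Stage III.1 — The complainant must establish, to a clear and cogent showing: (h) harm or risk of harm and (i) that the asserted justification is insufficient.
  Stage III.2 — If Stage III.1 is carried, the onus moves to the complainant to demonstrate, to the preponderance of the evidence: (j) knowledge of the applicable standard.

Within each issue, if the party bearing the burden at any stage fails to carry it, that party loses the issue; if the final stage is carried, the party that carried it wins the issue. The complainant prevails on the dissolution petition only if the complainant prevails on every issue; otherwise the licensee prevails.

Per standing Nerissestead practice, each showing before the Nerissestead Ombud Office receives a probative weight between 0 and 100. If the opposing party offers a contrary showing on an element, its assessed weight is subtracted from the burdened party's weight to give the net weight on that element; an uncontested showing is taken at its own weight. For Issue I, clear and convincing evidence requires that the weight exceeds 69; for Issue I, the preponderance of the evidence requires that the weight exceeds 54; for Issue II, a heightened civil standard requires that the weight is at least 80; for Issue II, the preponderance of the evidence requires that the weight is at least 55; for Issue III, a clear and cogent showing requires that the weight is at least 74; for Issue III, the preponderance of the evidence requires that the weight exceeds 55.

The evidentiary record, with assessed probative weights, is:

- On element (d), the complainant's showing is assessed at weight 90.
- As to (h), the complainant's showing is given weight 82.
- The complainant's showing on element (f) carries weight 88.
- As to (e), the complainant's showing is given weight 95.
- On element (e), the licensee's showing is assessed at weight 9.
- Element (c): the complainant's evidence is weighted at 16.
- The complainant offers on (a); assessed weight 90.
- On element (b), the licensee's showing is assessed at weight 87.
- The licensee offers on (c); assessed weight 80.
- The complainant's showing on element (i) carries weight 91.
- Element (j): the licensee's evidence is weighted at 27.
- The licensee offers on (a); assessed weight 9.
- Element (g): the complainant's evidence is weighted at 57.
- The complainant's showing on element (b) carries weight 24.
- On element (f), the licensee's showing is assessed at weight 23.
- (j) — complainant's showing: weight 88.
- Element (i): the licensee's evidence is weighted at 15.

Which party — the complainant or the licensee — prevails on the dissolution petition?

— Issue I —
Stage I.1 — burden on complainant; standard: clear and convincing evidence (weight exceeds 69).
    (a): 90 − 9 = 81 > 69 [met]
  Stage I.1 is satisfied; the onus moves to the licensee.
Stage I.2 — burden on licensee; standard: the preponderance of the evidence (weight exceeds 54).
    (b): 87 − 24 = 63 > 54 [met]
  Stage I.2 carried; the burden remains with the licensee.
Stage I.3 — burden on licensee; standard: clear and convincing evidence (weight exceeds 69).
    (c): 80 − 16 = 64 ≤ 69 [not met]
  Not every element is met, so the licensee fails to carry Stage I.3.
So the complainant prevails on this issue.
— Issue II —
At Stage II.1 the complainant must meet a heightened civil standard (weight is at least 80): on (d) the weight is 90, which does reach 80, so (d) meets the standard; on (e) the weight is 95 less the opposing 9 gives net 86, which does reach 80, so (e) meets the standard.
  Stage II.1 carried; the burden remains with the complainant.
At Stage II.2 the complainant must meet the preponderance of the evidence (weight is at least 55): on (f) the weight is 88 less the opposing 23 gives net 65, ≥ 55, so (f) meets the standard; on (g) the weight is 57, ≥ 55, so (g) meets the standard.
  Stage II.2 carried; the final stage is satisfied.
Every stage carried; the complainant prevails on this issue.
— Issue III —
At Stage III.1 the complainant must meet a clear and cogent showing (weight is at least 74): on (h) the weight is 82, ≥ 74, so (h) meets the standard; on (i) the weight is 91 less the opposing 15 gives net 76, ≥ 74, so (i) meets the standard.
  Stage III.1 is satisfied; the complainant continues to bear the burden.
At Stage III.2 the complainant must meet the preponderance of the evidence (weight exceeds 55): on (j) the weight is 88 less the opposing 27 gives net 61, > 55, so (j) meets the standard.
  Stage III.2 carried; the final stage is satisfied.
All stages carried — the complainant prevails on this issue.
Per-issue: Issue I → complainant; Issue II → complainant; Issue III → complainant. The complainant must prevail on every issue; overall, the complainant prevails.

complainant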